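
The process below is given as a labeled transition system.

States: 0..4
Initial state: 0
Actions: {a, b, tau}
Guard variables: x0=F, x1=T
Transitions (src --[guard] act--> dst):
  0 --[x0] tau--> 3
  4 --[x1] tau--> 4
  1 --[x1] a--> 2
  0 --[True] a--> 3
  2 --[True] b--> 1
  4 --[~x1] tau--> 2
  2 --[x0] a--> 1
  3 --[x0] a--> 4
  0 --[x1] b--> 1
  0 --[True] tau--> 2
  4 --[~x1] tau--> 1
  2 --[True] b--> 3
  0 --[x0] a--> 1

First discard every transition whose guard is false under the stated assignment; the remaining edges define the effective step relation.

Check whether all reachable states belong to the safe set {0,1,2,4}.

Answer: INVARIANT VIOLATED at state 3

Trace:
Safe = {0,1,2,4}
Reachable = {0,1,2,3}
  0: ok
  1: ok
  2: ok
  3: VIOLATES
reach 3 via a — violates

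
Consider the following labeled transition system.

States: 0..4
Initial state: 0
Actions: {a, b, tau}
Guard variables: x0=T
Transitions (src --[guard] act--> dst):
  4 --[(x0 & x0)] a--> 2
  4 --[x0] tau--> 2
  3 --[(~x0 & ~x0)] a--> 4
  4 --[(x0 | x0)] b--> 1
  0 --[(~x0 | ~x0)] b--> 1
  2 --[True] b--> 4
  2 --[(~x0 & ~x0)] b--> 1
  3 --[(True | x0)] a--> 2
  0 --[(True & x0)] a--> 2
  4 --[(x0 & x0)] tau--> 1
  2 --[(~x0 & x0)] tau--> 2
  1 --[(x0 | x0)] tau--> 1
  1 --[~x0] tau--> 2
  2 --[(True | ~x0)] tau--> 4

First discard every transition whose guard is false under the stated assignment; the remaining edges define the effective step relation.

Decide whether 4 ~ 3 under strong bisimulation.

Answer: NOT BISIMILAR

Working:
Refine partition for ~:
  P[0] = {{0,1,2,3,4}}
  P[1] = {{0,3},{1},{2},{4}}
stable after 2 split(s): 4 block(s)
class of 4: {4}; class of 3: {0,3}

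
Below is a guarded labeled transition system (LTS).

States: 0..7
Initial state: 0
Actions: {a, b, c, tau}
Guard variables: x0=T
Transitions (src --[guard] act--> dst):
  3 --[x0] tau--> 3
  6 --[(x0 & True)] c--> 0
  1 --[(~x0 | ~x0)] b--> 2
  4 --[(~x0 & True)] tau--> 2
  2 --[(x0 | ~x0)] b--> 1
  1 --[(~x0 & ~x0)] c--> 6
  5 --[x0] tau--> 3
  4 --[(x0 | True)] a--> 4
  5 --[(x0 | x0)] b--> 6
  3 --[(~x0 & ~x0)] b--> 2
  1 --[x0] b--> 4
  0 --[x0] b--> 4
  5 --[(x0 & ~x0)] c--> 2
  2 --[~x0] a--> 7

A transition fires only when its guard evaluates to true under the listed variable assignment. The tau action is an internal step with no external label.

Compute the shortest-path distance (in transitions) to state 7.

Answer: UNREACHABLE

Trace:
BFS to 7:
  depth 0: {0}
  depth 1: {4}
7 never appears.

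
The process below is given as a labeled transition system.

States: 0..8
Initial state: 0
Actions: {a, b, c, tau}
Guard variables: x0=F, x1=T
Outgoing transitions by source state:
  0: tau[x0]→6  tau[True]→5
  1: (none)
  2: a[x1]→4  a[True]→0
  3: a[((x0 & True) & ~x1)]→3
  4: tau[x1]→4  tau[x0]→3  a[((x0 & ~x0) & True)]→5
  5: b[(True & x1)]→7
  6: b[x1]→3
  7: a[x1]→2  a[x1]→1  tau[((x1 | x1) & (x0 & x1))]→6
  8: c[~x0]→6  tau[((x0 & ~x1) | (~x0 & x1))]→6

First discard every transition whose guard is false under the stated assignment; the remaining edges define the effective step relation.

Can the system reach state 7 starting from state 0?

Answer: REACHABLE

Trace:
10 transition(s) survive guard evaluation.
L0 = {0}
L1 = {5}  total {0,5}
L2 = {7}  total {0,5,7}
L3 = {1,2}  total {0,1,2,5,7}
L4 = {4}  total {0,1,2,4,5,7}
Reach set: {0,1,2,4,5,7}
Path to 7: tau·b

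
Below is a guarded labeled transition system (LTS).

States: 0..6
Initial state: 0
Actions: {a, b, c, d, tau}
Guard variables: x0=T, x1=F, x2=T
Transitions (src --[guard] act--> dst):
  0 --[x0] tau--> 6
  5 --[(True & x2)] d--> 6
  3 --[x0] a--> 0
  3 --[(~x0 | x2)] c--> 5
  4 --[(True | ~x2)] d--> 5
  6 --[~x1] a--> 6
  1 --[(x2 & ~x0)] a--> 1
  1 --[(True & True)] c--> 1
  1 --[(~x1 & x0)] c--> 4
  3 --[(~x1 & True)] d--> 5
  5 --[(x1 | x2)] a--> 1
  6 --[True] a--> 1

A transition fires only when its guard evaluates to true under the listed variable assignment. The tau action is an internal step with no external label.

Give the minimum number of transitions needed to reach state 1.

BFS to 1:
  L0 = {0}
  L1 = {6}
  L2 = {1}
1 enters at depth 2; path tau·a

Answer: 2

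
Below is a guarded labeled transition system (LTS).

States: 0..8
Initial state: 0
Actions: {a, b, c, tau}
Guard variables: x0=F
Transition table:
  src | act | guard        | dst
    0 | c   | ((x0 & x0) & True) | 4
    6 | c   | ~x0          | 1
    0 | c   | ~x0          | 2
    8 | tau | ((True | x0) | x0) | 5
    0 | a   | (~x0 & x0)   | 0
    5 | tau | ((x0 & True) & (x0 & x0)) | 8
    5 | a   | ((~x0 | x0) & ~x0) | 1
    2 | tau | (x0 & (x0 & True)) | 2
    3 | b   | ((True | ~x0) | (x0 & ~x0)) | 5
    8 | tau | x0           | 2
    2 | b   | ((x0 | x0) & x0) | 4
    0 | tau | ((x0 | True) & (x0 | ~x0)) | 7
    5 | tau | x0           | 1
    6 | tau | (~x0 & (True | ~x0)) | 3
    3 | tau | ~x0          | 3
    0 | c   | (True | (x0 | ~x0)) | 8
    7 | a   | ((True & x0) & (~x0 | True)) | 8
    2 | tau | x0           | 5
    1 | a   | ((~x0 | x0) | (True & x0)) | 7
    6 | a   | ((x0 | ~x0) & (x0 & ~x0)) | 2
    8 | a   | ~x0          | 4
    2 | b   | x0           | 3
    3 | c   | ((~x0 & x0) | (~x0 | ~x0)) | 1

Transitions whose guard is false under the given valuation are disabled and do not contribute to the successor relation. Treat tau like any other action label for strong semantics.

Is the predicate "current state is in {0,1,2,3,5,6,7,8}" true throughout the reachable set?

Inv-set: {0,1,2,3,5,6,7,8}
R = {0,1,2,4,5,7,8}
  0: ✓
  1: ✓
  2: ✓
  4: outside
  5: ✓
  7: ✓
  8: ✓
reach 4 via c·a — violates

Answer: INVARIANT VIOLATED at state 4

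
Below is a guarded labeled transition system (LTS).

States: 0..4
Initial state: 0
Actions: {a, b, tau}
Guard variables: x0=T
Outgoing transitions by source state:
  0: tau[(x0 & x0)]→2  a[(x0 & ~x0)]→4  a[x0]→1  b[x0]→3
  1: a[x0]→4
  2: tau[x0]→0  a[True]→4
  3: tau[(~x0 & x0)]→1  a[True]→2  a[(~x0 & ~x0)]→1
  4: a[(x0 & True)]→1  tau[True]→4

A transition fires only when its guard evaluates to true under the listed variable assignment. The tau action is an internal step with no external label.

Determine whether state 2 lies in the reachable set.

9 transition(s) survive guard evaluation.
L0 = {0}
L1 = {1,2,3}  total {0,1,2,3}
L2 = {4}  total {0,1,2,3,4}
Reachable = {0,1,2,3,4}
trace reaching 2: tau

Answer: REACHABLE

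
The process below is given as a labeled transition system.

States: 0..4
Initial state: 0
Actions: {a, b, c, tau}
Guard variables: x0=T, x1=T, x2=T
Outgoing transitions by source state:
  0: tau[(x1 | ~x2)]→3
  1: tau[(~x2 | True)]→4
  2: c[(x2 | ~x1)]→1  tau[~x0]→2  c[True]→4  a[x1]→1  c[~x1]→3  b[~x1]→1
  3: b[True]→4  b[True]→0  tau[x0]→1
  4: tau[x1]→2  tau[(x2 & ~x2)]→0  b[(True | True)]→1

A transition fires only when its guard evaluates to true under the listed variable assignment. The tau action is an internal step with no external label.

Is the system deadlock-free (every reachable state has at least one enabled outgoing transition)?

Answer: DEADLOCK-FREE

Analysis:
R = {0,1,2,3,4}
  0: tau→3  [1 exit(s)]
  1: tau→4  [1 exit(s)]
  2: a→1  c→1  c→4  [3 exit(s)]
  3: b→0  b→4  tau→1  [3 exit(s)]
  4: b→1  tau→2  [2 exit(s)]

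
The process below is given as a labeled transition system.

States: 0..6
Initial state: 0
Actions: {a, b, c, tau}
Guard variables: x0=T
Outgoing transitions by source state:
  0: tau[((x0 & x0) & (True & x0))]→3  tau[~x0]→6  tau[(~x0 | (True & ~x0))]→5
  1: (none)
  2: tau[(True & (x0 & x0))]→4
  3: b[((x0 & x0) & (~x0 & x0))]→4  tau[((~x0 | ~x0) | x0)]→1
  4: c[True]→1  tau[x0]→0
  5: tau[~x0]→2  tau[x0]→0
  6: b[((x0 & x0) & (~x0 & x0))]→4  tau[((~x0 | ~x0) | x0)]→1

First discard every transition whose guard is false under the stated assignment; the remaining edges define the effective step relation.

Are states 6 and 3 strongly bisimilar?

Compute ~ classes (split until stable):
  P[0] = {{0,1,2,3,4,5,6}}
  P[1] = {{0,2,3,5,6},{1},{4}}
  P[2] = {{0,5},{1},{2},{3,6},{4}}
  P[3] = {{0},{1},{2},{3,6},{4},{5}}
Fixed point at round 4; 6 class(es).
class of 6: {3,6}; class of 3: {3,6}

Answer: BISIMILAR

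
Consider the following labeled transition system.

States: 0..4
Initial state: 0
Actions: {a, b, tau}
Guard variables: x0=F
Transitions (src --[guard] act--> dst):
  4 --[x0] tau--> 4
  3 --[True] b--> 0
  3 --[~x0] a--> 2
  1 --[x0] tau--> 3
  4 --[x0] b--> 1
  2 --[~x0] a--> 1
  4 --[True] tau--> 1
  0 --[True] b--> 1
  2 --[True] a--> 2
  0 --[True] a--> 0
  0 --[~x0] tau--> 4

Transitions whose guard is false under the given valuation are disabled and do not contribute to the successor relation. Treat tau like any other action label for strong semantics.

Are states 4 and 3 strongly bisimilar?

Compute ~ classes (split until stable):
  P[0] = {{0,1,2,3,4}}
  P[1] = {{0},{1},{2},{3},{4}}
Fixed point at round 2; 5 class(es).
[4]={4}  [3]={3}

Answer: NOT BISIMILAR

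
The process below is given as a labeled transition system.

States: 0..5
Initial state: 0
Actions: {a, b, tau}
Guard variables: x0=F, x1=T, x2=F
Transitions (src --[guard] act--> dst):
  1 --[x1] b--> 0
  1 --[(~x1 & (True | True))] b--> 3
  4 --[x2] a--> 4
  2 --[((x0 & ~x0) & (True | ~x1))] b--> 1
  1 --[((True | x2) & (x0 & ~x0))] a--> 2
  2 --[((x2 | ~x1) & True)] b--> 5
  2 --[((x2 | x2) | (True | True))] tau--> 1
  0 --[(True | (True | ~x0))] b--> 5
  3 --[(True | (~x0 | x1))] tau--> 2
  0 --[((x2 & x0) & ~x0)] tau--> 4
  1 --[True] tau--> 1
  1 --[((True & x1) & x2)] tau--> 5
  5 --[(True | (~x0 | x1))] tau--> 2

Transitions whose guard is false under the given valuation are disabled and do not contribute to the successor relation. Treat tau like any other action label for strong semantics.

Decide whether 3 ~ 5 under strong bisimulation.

Answer: BISIMILAR

Trace:
Compute ~ classes (split until stable):
  round 0: {{0,1,2,3,4,5}}
  round 1: {{0},{1},{2,3,5},{4}}
  round 2: {{0},{1},{2},{3,5},{4}}
stable after 3 split(s): 5 block(s)
class of 3: {3,5}; class of 5: {3,5}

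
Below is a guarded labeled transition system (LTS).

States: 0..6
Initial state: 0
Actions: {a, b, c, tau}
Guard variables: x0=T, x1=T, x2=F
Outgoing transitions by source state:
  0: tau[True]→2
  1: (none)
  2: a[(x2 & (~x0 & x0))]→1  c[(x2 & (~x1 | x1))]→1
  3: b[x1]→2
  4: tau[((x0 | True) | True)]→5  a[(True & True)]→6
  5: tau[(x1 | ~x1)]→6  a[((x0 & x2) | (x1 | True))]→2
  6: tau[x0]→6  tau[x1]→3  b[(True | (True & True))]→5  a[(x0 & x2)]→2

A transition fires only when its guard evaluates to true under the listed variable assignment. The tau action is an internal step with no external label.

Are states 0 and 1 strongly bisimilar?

Compute ~ classes (split until stable):
  P[0] = {{0,1,2,3,4,5,6}}
  P[1] = {{0},{1,2},{3},{4,5},{6}}
  P[2] = {{0},{1,2},{3},{4},{5},{6}}
stable after 3 split(s): 6 block(s)
0∈{0}, 1∈{1,2}

Answer: NOT BISIMILAR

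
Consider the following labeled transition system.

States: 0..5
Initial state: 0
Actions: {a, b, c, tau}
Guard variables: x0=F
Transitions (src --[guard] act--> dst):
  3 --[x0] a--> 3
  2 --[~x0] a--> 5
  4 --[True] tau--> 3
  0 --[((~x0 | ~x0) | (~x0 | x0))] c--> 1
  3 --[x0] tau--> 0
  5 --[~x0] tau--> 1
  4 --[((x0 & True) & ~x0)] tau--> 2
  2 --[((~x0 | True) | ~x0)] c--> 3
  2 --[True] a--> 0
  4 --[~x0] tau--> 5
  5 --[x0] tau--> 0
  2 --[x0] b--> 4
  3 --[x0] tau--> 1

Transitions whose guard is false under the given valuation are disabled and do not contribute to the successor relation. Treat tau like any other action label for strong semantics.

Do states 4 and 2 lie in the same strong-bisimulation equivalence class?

Answer: NOT BISIMILAR

Trace:
Refine partition for ~:
  P[0] = {{0,1,2,3,4,5}}
  P[1] = {{0},{1,3},{2},{4,5}}
  P[2] = {{0},{1,3},{2},{4},{5}}
Fixed point at round 3; 5 class(es).
4∈{4}, 2∈{2}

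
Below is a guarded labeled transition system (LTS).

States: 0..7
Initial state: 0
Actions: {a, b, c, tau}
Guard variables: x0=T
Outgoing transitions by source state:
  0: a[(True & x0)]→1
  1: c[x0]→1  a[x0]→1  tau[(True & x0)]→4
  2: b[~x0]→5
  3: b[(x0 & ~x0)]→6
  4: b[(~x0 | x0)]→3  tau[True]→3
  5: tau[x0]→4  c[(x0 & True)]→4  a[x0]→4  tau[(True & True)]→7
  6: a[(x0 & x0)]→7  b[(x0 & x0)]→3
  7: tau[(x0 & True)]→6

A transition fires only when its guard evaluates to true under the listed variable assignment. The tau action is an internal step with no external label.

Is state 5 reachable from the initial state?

Guard filter leaves 13 enabled edge(s).
depth 0: {0}
depth 1: {1}  now seen {0,1}
depth 2: {4}  now seen {0,1,4}
depth 3: {3}  now seen {0,1,3,4}
Reachable = {0,1,3,4}

Answer: UNREACHABLE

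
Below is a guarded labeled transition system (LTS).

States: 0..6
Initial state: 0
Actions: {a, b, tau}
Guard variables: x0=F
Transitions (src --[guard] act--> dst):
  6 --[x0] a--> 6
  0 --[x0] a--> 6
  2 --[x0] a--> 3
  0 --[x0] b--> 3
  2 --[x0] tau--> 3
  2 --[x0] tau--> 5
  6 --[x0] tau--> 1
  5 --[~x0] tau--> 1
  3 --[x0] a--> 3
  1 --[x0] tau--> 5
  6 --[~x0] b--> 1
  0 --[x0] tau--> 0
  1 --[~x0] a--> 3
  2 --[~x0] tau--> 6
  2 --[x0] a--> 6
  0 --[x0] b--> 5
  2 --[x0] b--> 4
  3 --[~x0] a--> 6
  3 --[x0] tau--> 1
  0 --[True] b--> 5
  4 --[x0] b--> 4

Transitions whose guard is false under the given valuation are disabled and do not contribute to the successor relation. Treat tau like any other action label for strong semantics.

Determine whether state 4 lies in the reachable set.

Answer: UNREACHABLE

Working:
6 transition(s) survive guard evaluation.
Layer 0: {0}
Layer 1: {5}  total {0,5}
Layer 2: {1}  total {0,1,5}
Layer 3: {3}  total {0,1,3,5}
Layer 4: {6}  total {0,1,3,5,6}
Reach set: {0,1,3,5,6}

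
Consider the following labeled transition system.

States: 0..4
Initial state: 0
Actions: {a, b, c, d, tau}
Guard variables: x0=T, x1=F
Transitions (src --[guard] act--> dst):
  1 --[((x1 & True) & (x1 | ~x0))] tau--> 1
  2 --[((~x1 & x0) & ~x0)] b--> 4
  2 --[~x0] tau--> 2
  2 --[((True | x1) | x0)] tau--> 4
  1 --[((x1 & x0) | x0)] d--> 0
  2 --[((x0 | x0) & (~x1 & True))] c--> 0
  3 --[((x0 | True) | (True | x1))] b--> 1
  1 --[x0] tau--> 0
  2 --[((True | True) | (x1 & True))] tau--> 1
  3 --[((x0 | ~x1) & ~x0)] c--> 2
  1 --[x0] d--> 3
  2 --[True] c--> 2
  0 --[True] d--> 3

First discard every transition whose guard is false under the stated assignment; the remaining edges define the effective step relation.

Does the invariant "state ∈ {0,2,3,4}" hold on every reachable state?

Answer: INVARIANT VIOLATED at state 1

Working:
Safe = {0,2,3,4}
Reach set: {0,1,3}
  0: ok
  1: VIOLATES
  3: ok
witness against invariant: d·b → 1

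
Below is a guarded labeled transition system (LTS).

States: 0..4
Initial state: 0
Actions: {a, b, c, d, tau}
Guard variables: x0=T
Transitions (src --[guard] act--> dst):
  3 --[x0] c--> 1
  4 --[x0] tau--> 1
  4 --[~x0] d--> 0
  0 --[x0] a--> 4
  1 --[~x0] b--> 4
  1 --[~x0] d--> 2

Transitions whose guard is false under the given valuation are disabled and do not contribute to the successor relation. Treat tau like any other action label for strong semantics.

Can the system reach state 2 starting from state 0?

3 transition(s) survive guard evaluation.
L0 = {0}
L1 = {4}  total {0,4}
L2 = {1}  total {0,1,4}
R = {0,1,4}

Answer: UNREACHABLE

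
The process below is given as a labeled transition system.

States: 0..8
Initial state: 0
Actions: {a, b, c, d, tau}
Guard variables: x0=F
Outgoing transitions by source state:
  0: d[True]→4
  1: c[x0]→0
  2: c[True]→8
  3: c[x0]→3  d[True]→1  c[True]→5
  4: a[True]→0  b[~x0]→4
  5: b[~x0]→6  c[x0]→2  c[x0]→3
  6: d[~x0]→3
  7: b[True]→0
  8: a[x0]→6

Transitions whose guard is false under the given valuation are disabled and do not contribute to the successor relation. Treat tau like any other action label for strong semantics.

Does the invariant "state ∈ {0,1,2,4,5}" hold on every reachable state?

Allowed set {0,1,2,4,5}
R = {0,4}
  0: ✓
  4: ✓

Answer: INVARIANT HOLDS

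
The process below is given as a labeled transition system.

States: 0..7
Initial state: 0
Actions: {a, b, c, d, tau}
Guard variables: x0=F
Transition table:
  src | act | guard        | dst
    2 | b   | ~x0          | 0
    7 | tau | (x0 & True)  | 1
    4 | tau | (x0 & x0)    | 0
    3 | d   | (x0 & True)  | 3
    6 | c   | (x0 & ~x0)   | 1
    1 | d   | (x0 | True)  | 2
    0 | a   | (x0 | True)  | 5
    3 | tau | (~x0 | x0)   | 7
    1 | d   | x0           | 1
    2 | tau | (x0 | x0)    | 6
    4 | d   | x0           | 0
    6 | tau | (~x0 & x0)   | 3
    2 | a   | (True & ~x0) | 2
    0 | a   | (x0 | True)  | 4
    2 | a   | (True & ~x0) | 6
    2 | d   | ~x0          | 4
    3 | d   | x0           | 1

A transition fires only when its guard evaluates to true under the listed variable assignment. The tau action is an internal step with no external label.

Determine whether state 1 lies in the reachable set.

Answer: UNREACHABLE

Analysis:
After dropping false guards: 8 live edges.
Layer 0: {0}
Layer 1: {4,5}  now seen {0,4,5}
Reachable = {0,4,5}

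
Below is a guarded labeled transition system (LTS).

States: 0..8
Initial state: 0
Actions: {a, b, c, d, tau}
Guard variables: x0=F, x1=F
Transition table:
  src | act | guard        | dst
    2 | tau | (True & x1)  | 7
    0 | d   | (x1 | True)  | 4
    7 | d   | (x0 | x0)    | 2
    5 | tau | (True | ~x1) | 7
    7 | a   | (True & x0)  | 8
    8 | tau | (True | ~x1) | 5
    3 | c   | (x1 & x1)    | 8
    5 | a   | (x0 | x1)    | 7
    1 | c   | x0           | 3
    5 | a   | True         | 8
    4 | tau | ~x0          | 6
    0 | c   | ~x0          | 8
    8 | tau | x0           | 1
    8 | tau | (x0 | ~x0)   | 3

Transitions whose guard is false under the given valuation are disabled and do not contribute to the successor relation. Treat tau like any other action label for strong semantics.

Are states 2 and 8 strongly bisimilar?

Answer: NOT BISIMILAR

Analysis:
Compute ~ classes (split until stable):
  round 0: {{0,1,2,3,4,5,6,7,8}}
  round 1: {{0},{1,2,3,6,7},{4,8},{5}}
  round 2: {{0},{1,2,3,6,7},{4},{5},{8}}
stable after 3 split(s): 5 block(s)
[2]={1,2,3,6,7}  [8]={8}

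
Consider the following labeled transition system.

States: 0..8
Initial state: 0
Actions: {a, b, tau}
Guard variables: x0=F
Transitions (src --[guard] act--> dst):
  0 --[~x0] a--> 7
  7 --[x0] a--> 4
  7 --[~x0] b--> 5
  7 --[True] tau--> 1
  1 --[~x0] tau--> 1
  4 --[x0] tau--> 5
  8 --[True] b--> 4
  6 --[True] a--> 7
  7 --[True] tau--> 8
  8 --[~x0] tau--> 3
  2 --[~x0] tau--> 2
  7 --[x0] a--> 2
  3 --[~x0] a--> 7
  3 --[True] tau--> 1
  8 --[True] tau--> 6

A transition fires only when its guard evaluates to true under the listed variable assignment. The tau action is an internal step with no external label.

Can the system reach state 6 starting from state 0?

12 transition(s) survive guard evaluation.
L0 = {0}
L1 = {7}  total {0,7}
L2 = {1,5,8}  total {0,1,5,7,8}
L3 = {3,4,6}  total {0,1,3,4,5,6,7,8}
Reachable = {0,1,3,4,5,6,7,8}
witness 6: a·tau·tau

Answer: REACHABLE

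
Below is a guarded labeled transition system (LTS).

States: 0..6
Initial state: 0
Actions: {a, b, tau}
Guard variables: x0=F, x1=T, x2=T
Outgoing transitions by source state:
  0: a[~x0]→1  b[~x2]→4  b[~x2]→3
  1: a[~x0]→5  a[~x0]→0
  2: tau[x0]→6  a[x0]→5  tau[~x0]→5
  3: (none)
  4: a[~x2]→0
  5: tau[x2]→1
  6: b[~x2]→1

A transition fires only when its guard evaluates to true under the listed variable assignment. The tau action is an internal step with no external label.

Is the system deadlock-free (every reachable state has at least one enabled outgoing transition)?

Answer: DEADLOCK-FREE

Trace:
Reach set: {0,1,5}
  0: a→1  [1 out]
  1: a→0  a→5  [2 out]
  5: tau→1  [1 out]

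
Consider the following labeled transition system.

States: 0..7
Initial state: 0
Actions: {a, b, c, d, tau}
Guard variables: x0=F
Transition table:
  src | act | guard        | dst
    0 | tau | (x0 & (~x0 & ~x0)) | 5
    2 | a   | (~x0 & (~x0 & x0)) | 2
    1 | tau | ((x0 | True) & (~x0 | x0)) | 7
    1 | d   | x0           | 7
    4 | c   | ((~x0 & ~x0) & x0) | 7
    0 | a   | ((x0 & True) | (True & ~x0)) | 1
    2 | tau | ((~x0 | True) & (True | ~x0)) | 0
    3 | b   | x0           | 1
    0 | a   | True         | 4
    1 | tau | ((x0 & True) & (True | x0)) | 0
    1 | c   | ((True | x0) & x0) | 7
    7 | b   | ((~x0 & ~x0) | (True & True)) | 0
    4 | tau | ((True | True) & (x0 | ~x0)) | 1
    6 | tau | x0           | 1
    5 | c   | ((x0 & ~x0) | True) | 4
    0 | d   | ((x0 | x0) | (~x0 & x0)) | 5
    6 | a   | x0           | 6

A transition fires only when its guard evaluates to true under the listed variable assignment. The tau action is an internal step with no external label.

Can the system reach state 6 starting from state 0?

7 transition(s) survive guard evaluation.
L0 = {0}
L1 = {1,4}  total {0,1,4}
L2 = {7}  total {0,1,4,7}
R = {0,1,4,7}

Answer: UNREACHABLE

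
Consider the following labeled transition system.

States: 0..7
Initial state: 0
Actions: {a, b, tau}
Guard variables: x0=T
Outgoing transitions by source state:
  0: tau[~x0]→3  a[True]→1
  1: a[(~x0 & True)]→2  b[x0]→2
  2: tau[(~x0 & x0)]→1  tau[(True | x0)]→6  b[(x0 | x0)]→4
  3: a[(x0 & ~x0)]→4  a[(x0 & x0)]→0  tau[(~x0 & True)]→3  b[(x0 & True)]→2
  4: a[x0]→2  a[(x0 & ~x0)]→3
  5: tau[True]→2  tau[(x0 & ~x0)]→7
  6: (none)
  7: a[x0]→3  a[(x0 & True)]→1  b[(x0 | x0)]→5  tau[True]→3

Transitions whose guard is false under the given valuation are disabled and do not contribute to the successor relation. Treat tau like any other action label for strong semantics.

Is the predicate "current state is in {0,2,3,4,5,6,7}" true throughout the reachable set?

Safe = {0,2,3,4,5,6,7}
Reach set: {0,1,2,4,6}
  0: ✓
  1: outside
  2: ✓
  4: ✓
  6: ✓
counterexample path to 1: a

Answer: INVARIANT VIOLATED at state 1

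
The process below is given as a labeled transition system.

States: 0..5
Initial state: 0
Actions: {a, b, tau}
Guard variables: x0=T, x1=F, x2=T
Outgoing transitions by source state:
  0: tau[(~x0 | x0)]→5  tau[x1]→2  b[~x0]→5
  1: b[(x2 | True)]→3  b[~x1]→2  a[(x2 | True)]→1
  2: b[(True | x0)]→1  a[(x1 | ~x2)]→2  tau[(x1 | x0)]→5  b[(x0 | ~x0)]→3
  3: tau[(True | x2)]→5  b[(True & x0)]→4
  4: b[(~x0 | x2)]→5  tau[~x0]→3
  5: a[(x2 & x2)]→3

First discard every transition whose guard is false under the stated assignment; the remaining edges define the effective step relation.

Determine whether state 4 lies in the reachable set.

After dropping false guards: 11 live edges.
depth 0: {0}
depth 1: {5}  now seen {0,5}
depth 2: {3}  now seen {0,3,5}
depth 3: {4}  now seen {0,3,4,5}
R = {0,3,4,5}
trace reaching 4: tau·a·b

Answer: REACHABLE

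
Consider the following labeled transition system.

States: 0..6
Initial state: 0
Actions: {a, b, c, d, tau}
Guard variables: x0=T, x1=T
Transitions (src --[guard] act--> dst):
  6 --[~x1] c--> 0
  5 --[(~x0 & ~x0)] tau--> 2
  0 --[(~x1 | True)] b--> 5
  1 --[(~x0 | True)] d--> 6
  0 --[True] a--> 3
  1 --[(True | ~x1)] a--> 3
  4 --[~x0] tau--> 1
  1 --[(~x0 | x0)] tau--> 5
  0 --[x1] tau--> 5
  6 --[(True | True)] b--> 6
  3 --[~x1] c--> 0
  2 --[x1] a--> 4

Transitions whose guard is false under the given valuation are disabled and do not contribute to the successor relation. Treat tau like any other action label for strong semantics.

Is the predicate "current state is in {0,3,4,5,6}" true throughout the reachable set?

Answer: INVARIANT HOLDS

Working:
Inv-set: {0,3,4,5,6}
R = {0,3,5}
  0: ✓
  3: ✓
  5: ✓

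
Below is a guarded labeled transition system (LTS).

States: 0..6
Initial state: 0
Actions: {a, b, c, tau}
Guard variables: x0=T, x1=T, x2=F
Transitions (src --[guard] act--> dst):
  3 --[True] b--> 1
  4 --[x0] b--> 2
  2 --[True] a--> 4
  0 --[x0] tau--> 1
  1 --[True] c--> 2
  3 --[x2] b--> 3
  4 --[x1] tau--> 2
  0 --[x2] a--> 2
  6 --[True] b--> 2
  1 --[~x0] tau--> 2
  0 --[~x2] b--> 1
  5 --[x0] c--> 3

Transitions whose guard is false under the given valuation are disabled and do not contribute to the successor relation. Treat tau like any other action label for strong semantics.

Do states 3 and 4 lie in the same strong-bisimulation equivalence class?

Answer: NOT BISIMILAR

Trace:
Compute ~ classes (split until stable):
  π0 = {{0,1,2,3,4,5,6}}
  π1 = {{0,4},{1,5},{2},{3,6}}
  π2 = {{0},{1},{2},{3},{4},{5},{6}}
Fixed point at round 3; 7 class(es).
class of 3: {3}; class of 4: {4}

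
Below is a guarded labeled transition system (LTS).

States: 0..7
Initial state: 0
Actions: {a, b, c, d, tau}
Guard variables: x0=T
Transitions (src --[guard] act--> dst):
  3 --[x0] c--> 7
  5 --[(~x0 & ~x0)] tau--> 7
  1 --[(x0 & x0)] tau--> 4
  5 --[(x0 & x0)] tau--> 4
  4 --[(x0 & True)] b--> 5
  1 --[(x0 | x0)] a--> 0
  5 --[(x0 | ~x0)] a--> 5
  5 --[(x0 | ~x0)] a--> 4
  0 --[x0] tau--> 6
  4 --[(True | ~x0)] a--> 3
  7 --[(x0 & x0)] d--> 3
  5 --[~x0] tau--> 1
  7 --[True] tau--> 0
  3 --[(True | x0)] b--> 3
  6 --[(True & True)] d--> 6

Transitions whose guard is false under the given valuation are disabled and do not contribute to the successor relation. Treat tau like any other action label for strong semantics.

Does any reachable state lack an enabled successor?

Answer: DEADLOCK-FREE

Analysis:
R = {0,6}
  0: tau→6  [1 exit(s)]
  6: d→6  [1 exit(s)]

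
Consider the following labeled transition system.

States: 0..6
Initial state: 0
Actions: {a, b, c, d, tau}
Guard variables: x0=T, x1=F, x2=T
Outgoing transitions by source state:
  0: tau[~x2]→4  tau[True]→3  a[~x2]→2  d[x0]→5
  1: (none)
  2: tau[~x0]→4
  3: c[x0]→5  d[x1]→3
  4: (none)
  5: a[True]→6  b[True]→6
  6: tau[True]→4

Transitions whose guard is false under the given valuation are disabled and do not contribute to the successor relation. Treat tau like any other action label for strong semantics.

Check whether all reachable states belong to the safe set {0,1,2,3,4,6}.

Safe = {0,1,2,3,4,6}
R = {0,3,4,5,6}
  0: safe
  3: safe
  4: safe
  5: VIOLATES
  6: safe
reach 5 via d — violates

Answer: INVARIANT VIOLATED at state 5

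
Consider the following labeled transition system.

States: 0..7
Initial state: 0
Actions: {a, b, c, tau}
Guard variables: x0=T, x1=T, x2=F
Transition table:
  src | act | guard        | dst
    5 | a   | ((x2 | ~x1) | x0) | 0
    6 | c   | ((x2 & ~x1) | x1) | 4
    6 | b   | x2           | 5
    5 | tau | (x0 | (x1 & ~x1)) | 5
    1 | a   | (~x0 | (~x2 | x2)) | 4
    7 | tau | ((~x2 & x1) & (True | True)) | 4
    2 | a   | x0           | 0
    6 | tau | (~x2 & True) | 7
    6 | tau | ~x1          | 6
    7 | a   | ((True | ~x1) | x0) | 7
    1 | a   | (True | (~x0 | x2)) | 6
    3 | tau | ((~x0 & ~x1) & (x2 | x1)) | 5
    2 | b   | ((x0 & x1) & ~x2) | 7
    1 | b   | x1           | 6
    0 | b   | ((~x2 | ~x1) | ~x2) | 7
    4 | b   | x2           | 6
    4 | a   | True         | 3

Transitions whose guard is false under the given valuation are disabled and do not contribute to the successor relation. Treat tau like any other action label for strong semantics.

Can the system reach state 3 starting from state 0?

After dropping false guards: 13 live edges.
L0 = {0}
L1 = {7}  total {0,7}
L2 = {4}  total {0,4,7}
L3 = {3}  total {0,3,4,7}
Reach set: {0,3,4,7}
trace reaching 3: b·tau·a

Answer: REACHABLE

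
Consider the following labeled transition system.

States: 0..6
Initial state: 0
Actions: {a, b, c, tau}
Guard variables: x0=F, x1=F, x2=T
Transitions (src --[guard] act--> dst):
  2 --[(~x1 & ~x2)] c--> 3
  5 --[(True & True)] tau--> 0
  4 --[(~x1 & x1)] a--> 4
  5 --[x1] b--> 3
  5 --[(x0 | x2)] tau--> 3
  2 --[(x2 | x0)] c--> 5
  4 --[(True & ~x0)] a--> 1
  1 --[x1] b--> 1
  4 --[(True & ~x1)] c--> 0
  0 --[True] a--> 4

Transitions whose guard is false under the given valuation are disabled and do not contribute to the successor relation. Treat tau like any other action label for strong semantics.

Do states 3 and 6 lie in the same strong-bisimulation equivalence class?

Answer: BISIMILAR

Trace:
Refine partition for ~:
  round 0: {{0,1,2,3,4,5,6}}
  round 1: {{0},{1,3,6},{2},{4},{5}}
5 equivalence class(es) (converged in 2)
[3]={1,3,6}  [6]={1,3,6}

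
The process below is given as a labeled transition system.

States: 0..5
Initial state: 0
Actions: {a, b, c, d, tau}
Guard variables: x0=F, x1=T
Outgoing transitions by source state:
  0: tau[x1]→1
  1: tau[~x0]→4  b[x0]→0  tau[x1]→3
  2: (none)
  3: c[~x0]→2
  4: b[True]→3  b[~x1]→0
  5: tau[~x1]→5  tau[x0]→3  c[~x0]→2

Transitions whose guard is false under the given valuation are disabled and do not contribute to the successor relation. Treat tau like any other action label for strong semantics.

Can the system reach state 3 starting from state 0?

Answer: REACHABLE

Trace:
6 transition(s) survive guard evaluation.
depth 0: {0}
depth 1: {1}  now seen {0,1}
depth 2: {3,4}  now seen {0,1,3,4}
depth 3: {2}  now seen {0,1,2,3,4}
R = {0,1,2,3,4}
Path to 3: tau·tau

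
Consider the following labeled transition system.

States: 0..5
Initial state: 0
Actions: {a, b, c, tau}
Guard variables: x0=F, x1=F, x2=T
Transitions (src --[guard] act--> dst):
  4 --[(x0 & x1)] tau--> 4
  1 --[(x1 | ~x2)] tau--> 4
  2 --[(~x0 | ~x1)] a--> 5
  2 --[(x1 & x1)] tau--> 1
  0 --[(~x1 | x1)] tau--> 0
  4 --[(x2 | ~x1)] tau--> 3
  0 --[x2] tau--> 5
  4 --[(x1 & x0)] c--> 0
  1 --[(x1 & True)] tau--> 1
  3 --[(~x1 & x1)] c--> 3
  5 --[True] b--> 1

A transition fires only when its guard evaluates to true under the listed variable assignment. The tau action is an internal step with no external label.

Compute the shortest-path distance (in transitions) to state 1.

Answer: 2

Trace:
Layered search for 1:
  Layer 0: {0}
  Layer 1: {5}
  Layer 2: {1}
1 enters at depth 2; path tau·b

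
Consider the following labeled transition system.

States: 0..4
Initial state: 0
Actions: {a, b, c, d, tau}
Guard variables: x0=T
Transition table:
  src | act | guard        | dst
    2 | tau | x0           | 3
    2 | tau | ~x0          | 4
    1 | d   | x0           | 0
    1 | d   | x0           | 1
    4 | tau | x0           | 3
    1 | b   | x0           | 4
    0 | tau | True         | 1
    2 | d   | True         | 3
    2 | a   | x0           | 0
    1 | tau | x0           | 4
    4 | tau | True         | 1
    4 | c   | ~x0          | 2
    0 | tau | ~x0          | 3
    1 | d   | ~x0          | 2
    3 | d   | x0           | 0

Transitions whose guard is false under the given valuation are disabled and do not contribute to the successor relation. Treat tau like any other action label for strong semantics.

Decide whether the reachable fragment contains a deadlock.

Answer: DEADLOCK-FREE

Analysis:
Reach set: {0,1,3,4}
  0: tau→1  [deg 1]
  1: b→4  d→0  d→1  tau→4  [deg 4]
  3: d→0  [deg 1]
  4: tau→1  tau→3  [deg 2]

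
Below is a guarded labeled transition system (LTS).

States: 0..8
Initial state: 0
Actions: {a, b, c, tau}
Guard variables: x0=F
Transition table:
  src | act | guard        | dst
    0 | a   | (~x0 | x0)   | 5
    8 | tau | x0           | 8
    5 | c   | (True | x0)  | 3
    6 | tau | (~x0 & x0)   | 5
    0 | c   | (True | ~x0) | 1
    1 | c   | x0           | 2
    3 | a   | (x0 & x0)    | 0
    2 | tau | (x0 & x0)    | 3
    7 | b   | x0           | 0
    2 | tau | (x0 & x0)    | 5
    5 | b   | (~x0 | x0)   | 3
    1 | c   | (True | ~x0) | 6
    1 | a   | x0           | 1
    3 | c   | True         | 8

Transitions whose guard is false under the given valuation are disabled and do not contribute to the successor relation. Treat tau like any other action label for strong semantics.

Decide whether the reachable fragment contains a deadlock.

Reach set: {0,1,3,5,6,8}
  0: a→5  c→1  [2 exit(s)]
  1: c→6  [1 exit(s)]
  3: c→8  [1 exit(s)]
  5: b→3  c→3  [2 exit(s)]
  6: ∅  [no exit]
  8: ∅  [no exit]
trace reaching 6: c·c

Answer: DEADLOCK at state 6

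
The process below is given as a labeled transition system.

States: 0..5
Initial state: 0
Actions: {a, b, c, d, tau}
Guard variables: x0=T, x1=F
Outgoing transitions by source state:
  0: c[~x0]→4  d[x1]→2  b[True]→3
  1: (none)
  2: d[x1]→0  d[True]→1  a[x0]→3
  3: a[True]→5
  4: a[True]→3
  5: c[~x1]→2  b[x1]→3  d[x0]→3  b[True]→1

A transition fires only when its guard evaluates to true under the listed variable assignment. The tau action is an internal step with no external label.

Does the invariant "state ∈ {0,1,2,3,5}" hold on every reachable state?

Allowed set {0,1,2,3,5}
Reachable = {0,1,2,3,5}
  0: safe
  1: safe
  2: safe
  3: safe
  5: safe

Answer: INVARIANT HOLDS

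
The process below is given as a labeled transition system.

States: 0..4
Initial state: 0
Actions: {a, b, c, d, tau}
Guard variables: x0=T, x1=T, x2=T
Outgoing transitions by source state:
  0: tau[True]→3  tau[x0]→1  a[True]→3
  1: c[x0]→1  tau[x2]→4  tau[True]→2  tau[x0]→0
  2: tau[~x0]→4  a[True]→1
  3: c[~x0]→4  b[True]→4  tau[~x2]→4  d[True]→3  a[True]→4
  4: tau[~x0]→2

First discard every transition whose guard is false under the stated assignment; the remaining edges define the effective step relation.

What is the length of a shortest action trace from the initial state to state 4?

Answer: 2

Analysis:
BFS to 4:
  L0 = {0}
  L1 = {1,3}
  L2 = {2,4}
4 enters at depth 2; path a·a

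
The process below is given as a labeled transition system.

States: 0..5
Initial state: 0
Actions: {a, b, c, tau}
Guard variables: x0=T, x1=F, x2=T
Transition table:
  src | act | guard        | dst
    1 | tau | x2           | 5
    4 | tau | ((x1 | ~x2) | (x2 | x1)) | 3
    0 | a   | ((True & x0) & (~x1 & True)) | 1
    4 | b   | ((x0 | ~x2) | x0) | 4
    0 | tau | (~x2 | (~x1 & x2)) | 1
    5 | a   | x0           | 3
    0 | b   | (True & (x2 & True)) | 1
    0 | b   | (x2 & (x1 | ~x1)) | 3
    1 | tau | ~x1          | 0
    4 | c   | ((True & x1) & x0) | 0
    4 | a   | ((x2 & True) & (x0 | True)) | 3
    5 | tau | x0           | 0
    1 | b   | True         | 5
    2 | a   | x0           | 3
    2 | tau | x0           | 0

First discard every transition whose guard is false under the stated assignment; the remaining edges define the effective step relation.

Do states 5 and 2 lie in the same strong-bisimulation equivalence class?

Bisimulation quotient by refinement:
  π0 = {{0,1,2,3,4,5}}
  π1 = {{0,4},{1},{2,5},{3}}
  π2 = {{0},{1},{2,5},{3},{4}}
Fixed point at round 3; 5 class(es).
[5]={2,5}  [2]={2,5}

Answer: BISIMILAR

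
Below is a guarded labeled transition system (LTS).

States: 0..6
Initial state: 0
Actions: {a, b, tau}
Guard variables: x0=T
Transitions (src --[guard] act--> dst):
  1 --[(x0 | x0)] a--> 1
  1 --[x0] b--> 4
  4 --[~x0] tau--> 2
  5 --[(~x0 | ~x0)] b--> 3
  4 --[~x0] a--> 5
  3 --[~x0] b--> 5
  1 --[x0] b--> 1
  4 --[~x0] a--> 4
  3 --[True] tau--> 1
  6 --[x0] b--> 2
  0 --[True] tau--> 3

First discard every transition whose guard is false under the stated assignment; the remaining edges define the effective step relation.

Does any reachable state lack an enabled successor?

Answer: DEADLOCK at state 4

Analysis:
Reachable = {0,1,3,4}
  0: tau→3  [1 exit(s)]
  1: a→1  b→1  b→4  [3 exit(s)]
  3: tau→1  [1 exit(s)]
  4: ∅  [deadlock]
Path to 4: tau·tau·b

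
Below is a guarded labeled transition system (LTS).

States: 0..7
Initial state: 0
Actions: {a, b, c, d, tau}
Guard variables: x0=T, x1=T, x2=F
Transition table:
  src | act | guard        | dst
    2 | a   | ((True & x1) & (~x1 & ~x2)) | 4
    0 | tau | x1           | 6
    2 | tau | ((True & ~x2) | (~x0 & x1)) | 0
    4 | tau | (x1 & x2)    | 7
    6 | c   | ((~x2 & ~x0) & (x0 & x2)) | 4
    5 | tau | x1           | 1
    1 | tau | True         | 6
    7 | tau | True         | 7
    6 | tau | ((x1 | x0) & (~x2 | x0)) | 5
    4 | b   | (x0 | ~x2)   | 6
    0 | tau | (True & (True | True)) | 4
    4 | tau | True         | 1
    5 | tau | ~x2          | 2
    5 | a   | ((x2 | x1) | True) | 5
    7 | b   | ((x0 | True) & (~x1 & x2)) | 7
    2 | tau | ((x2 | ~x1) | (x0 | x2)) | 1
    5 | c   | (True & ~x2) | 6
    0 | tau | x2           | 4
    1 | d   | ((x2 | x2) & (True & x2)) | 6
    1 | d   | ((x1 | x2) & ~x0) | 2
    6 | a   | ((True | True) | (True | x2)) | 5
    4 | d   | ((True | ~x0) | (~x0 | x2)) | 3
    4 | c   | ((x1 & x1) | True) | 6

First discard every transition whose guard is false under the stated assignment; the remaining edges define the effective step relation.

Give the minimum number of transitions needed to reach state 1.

Answer: 2

Analysis:
Breadth-first toward 1:
  Layer 0: {0}
  Layer 1: {4,6}
  Layer 2: {1,3,5}
first hit 1 at d=2 via tau·tau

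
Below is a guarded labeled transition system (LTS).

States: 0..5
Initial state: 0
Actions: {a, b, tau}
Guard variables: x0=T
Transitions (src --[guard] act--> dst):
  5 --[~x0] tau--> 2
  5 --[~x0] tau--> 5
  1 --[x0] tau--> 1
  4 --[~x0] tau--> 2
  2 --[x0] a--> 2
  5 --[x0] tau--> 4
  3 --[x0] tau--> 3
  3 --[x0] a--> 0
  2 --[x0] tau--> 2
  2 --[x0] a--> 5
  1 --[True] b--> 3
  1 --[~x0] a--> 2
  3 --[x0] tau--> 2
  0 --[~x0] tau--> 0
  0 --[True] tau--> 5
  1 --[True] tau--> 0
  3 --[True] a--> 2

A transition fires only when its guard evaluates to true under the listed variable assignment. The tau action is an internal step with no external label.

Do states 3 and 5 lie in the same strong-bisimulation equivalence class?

Compute ~ classes (split until stable):
  π0 = {{0,1,2,3,4,5}}
  π1 = {{0,5},{1},{2,3},{4}}
  π2 = {{0},{1},{2,3},{4},{5}}
  π3 = {{0},{1},{2},{3},{4},{5}}
stable after 4 split(s): 6 block(s)
3∈{3}, 5∈{5}

Answer: NOT BISIMILAR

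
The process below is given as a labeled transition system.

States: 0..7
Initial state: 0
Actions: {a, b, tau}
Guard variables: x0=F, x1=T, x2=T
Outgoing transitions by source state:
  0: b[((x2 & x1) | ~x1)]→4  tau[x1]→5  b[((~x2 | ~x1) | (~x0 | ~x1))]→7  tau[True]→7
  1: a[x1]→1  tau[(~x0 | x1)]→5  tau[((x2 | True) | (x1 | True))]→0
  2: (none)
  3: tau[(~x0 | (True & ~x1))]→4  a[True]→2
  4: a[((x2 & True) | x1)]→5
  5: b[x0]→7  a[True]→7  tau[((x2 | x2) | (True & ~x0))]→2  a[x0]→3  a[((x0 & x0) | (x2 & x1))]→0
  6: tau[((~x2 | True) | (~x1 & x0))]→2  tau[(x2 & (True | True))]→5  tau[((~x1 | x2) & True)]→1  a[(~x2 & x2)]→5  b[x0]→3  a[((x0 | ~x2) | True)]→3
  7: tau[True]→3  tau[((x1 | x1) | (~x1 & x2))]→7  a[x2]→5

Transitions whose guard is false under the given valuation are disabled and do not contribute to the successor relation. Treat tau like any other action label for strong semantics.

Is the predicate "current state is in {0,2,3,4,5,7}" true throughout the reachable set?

Answer: INVARIANT HOLDS

Analysis:
Allowed set {0,2,3,4,5,7}
Reachable = {0,2,3,4,5,7}
  0: ✓
  2: ✓
  3: ✓
  4: ✓
  5: ✓
  7: ✓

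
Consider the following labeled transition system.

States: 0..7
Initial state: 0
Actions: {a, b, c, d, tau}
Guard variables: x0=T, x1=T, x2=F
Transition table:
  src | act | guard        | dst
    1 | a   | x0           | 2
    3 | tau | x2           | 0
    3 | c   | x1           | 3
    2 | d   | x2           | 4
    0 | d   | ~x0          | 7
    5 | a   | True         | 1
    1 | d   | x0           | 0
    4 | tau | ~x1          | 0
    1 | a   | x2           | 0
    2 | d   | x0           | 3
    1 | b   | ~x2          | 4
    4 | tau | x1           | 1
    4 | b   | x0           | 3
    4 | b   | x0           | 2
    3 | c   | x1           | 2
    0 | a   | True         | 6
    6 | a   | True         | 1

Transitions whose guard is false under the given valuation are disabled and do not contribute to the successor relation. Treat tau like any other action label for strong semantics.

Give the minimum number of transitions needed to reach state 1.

Answer: 2

Working:
BFS to 1:
  L0 = {0}
  L1 = {6}
  L2 = {1}
1 enters at depth 2; path a·a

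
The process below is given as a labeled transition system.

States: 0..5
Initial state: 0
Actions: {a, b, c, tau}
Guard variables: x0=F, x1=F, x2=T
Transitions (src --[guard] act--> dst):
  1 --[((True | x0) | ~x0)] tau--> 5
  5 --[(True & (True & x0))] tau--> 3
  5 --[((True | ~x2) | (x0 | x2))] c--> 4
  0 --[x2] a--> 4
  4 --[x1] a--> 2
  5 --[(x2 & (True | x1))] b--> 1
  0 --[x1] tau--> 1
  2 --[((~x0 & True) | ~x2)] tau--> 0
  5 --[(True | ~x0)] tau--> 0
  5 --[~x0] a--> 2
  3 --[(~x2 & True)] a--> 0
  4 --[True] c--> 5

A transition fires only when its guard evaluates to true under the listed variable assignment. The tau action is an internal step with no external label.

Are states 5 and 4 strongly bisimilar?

Bisimulation quotient by refinement:
  P[0] = {{0,1,2,3,4,5}}
  P[1] = {{0},{1,2},{3},{4},{5}}
  P[2] = {{0},{1},{2},{3},{4},{5}}
6 equivalence class(es) (converged in 3)
[5]={5}  [4]={4}

Answer: NOT BISIMILAR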